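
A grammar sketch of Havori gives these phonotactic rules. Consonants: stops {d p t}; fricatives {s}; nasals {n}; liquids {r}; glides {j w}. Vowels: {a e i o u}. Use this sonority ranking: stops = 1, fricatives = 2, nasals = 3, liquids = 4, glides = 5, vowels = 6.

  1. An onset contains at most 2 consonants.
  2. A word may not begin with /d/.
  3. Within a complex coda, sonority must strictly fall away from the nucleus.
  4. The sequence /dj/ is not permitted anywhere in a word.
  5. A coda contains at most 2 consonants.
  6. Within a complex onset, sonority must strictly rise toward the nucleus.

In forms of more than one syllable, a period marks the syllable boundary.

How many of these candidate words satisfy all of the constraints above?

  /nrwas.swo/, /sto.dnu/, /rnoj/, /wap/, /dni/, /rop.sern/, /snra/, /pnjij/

2

/nrwas.swo/ — violates constraint 1: syllable 1 onset /nrw/ has 3 consonants (> 2) → illicit
/sto.dnu/ — violates constraint 6: syllable 1 onset /st/: /s/ (fricative, 2) → /t/ (stop, 1) does not rise → illicit
/rnoj/ — violates constraint 6: syllable 1 onset /rn/: /r/ (liquid, 4) → /n/ (nasal, 3) does not rise → illicit
/wap/ — σ1 onset /w/, coda /p/ ok → licit
/dni/ — violates constraint 2: word begins with /d/ → illicit
/rop.sern/ — σ1 onset /r/, coda /p/ ok; σ2 onset /s/, coda /rn/ (4→3 falls) ok → licit
/snra/ — violates constraint 1: syllable 1 onset /snr/ has 3 consonants (> 2) → illicit
/pnjij/ — violates constraint 1: syllable 1 onset /pnj/ has 3 consonants (> 2) → illicit
Licit: /wap/, /rop.sern/ → 2.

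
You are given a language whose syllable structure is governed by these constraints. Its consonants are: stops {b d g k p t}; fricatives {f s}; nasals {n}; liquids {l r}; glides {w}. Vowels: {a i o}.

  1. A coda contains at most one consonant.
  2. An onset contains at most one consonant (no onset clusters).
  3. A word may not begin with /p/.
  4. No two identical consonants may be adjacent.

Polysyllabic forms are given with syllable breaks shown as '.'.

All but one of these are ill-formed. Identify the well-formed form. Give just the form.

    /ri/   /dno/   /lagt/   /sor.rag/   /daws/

/ri/ — σ1 onset /r/, coda /∅/ ok → well-formed
/dno/ — violates constraint 2: syllable 1 onset /dn/ has 2 consonants (> 1) → ill-formed
/lagt/ — violates constraint 1: syllable 1 coda /gt/ has 2 consonants (> 1) → ill-formed
/sor.rag/ — violates constraint 4: adjacent identical consonants /rr/ → ill-formed
/daws/ — violates constraint 1: syllable 1 coda /ws/ has 2 consonants (> 1) → ill-formed

/ri/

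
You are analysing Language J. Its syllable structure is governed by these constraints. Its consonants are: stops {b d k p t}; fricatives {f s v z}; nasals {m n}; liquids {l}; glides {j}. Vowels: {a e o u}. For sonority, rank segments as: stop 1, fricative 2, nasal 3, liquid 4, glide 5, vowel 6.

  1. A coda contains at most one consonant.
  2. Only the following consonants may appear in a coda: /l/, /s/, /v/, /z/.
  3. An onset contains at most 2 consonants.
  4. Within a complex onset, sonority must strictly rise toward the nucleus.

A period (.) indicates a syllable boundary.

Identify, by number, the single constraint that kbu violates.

kbu: syllable 1 onset /kb/: /k/ (stop, 1) → /b/ (stop, 1) does not rise.
This is a violation of constraint 4: "Within a complex onset, sonority must strictly rise toward the nucleus."
The remaining constraints (1, 2, 3) are satisfied.

4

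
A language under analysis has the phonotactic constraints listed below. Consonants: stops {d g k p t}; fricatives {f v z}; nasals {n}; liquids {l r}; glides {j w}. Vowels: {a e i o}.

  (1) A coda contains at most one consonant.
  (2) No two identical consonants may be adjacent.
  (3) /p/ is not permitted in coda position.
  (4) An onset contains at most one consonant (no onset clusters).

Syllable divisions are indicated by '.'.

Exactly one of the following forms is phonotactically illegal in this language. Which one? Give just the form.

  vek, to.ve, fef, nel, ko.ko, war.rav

vek — σ1 onset /v/, coda /k/ ok → phonotactically legal
to.ve — σ1 onset /t/, coda /∅/ ok; σ2 onset /v/, coda /∅/ ok → phonotactically legal
fef — σ1 onset /f/, coda /f/ ok → phonotactically legal
nel — σ1 onset /n/, coda /l/ ok → phonotactically legal
ko.ko — σ1 onset /k/, coda /∅/ ok; σ2 onset /k/, coda /∅/ ok → phonotactically legal
war.rav — violates constraint 2: adjacent identical consonants /rr/ → phonotactically illegal

war.rav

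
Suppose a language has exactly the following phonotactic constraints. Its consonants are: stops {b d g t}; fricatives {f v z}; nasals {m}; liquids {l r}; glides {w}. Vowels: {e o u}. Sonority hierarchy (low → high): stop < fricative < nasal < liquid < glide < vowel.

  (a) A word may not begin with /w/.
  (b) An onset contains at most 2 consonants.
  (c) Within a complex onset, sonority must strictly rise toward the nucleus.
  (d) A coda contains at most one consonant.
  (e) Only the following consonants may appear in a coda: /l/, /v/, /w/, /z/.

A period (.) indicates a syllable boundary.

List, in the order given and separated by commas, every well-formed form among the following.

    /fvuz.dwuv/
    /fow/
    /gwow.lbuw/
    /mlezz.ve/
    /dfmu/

/fvuz.dwuv/ — violates constraint (c): syllable 1 onset /fv/: /f/ (fricative, 2) → /v/ (fricative, 2) does not rise → ill-formed
/fow/ — σ1 onset /f/, coda /w/ ok → well-formed
/gwow.lbuw/ — violates constraint (c): syllable 2 onset /lb/: /l/ (liquid, 4) → /b/ (stop, 1) does not rise → ill-formed
/mlezz.ve/ — violates constraint (d): syllable 1 coda /zz/ has 2 consonants (> 1) → ill-formed
/dfmu/ — violates constraint (b): syllable 1 onset /dfm/ has 3 consonants (> 2) → ill-formed

/fow/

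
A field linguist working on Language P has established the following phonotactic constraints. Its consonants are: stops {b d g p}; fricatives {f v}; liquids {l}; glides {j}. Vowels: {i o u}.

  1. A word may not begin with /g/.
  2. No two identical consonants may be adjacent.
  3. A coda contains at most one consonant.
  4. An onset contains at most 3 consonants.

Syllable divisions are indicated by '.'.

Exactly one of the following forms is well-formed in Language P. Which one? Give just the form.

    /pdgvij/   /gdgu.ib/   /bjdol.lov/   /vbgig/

/vbgig/

/pdgvij/ — violates constraint 4: syllable 1 onset /pdgv/ has 4 consonants (> 3) → ill-formed
/gdgu.ib/ — violates constraint 1: word begins with /g/ → ill-formed
/bjdol.lov/ — violates constraint 2: adjacent identical consonants /ll/ → ill-formed
/vbgig/ — σ1 onset /vbg/ (3C), coda /g/ ok → well-formed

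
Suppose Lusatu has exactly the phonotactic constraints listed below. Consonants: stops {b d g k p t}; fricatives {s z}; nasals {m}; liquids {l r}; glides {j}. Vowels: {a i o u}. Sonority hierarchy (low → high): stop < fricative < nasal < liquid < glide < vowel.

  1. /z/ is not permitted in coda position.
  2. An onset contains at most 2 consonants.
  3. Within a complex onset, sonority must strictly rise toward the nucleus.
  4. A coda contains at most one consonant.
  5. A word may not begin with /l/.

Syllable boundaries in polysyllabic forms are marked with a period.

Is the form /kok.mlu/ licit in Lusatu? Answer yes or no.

/kok.mlu/ — σ1 onset /k/, coda /k/ ok; σ2 onset /ml/ (3→4 rises), coda /∅/ ok → licit

yes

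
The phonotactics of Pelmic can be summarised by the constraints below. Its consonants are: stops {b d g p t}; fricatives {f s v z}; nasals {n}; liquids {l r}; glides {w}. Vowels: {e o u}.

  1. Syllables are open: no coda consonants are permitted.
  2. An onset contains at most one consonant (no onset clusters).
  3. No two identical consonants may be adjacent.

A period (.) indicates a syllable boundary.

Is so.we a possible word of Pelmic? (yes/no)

yes

so.we — σ1 onset /s/, coda /∅/ ok; σ2 onset /w/, coda /∅/ ok → phonotactically legal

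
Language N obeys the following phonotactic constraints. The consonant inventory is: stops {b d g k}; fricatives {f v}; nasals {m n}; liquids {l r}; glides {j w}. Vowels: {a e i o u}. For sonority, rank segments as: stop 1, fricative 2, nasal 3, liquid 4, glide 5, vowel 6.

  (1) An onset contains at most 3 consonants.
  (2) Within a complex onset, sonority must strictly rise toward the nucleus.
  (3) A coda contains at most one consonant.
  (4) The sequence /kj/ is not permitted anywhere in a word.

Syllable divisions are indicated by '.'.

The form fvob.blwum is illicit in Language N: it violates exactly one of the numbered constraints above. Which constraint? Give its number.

2

fvob.blwum: syllable 1 onset /fv/: /f/ (fricative, 2) → /v/ (fricative, 2) does not rise.
This is a violation of constraint 2: "Within a complex onset, sonority must strictly rise toward the nucleus."
The remaining constraints (1, 3, 4) are satisfied.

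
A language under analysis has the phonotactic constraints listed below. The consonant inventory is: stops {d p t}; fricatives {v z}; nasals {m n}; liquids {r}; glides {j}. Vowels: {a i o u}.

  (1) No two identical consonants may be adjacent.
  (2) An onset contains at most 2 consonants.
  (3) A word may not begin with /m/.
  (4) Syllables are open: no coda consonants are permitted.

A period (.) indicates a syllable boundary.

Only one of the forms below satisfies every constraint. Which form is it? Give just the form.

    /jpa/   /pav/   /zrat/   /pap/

/jpa/

/jpa/ — σ1 onset /jp/ (2C), coda /∅/ ok → phonotactically legal
/pav/ — violates constraint 4: syllable 1 coda /v/ has 1 consonant (> 0) → phonotactically illegal
/zrat/ — violates constraint 4: syllable 1 coda /t/ has 1 consonant (> 0) → phonotactically illegal
/pap/ — violates constraint 4: syllable 1 coda /p/ has 1 consonant (> 0) → phonotactically illegal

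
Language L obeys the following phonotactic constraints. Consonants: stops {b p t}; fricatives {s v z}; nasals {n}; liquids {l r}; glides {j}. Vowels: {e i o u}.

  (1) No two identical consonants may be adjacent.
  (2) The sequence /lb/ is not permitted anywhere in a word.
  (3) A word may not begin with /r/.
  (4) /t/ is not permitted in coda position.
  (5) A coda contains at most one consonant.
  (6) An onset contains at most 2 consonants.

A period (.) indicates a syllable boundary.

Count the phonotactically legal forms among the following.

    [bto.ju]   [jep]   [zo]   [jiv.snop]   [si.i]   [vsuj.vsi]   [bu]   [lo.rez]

8

[bto.ju] — σ1 onset /bt/ (2C), coda /∅/ ok; σ2 onset /j/, coda /∅/ ok → phonotactically legal
[jep] — σ1 onset /j/, coda /p/ ok → phonotactically legal
[zo] — σ1 onset /z/, coda /∅/ ok → phonotactically legal
[jiv.snop] — σ1 onset /j/, coda /v/ ok; σ2 onset /sn/ (2C), coda /p/ ok → phonotactically legal
[si.i] — σ1 onset /s/, coda /∅/ ok; σ2 onset /∅/, coda /∅/ ok → phonotactically legal
[vsuj.vsi] — σ1 onset /vs/ (2C), coda /j/ ok; σ2 onset /vs/ (2C), coda /∅/ ok → phonotactically legal
[bu] — σ1 onset /b/, coda /∅/ ok → phonotactically legal
[lo.rez] — σ1 onset /l/, coda /∅/ ok; σ2 onset /r/, coda /z/ ok → phonotactically legal
Phonotactically legal: [bto.ju], [jep], [zo], [jiv.snop], [si.i], [vsuj.vsi], [bu], [lo.rez] → 8.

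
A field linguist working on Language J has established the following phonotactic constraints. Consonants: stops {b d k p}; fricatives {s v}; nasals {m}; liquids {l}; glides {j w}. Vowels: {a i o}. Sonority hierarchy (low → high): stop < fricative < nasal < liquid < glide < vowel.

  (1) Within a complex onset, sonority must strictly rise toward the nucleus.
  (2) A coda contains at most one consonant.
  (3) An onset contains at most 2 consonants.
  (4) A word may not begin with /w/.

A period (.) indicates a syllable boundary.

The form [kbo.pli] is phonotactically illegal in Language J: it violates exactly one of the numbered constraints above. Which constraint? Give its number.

1

[kbo.pli]: syllable 1 onset /kb/: /k/ (stop, 1) → /b/ (stop, 1) does not rise.
This is a violation of constraint 1: "Within a complex onset, sonority must strictly rise toward the nucleus."
The remaining constraints (2, 3, 4) are satisfied.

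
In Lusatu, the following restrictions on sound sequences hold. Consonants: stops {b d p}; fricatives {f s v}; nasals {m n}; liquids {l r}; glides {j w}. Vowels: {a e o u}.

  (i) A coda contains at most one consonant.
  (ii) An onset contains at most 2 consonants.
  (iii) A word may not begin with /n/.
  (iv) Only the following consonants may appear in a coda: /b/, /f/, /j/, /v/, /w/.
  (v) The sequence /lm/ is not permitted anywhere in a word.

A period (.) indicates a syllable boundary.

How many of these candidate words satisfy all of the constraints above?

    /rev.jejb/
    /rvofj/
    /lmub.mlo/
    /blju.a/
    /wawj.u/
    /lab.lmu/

0

/rev.jejb/ — violates constraint (i): syllable 2 coda /jb/ has 2 consonants (> 1) → illicit
/rvofj/ — violates constraint (i): syllable 1 coda /fj/ has 2 consonants (> 1) → illicit
/lmub.mlo/ — violates constraint (v): contains banned sequence /lm/ → illicit
/blju.a/ — violates constraint (ii): syllable 1 onset /blj/ has 3 consonants (> 2) → illicit
/wawj.u/ — violates constraint (i): syllable 1 coda /wj/ has 2 consonants (> 1) → illicit
/lab.lmu/ — violates constraint (v): contains banned sequence /lm/ → illicit
No form is licit → 0.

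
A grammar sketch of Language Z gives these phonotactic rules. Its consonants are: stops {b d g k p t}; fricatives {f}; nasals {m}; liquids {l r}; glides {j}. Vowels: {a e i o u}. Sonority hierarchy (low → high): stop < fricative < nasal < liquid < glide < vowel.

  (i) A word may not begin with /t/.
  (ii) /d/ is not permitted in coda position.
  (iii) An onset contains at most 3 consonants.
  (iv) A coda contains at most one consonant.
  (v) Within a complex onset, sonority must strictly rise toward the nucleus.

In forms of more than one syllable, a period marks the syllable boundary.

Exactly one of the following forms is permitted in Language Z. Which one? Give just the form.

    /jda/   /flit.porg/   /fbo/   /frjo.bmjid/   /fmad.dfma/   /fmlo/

/fmlo/

/jda/ — violates constraint (v): syllable 1 onset /jd/: /j/ (glide, 5) → /d/ (stop, 1) does not rise → not permitted
/flit.porg/ — violates constraint (iv): syllable 2 coda /rg/ has 2 consonants (> 1) → not permitted
/fbo/ — violates constraint (v): syllable 1 onset /fb/: /f/ (fricative, 2) → /b/ (stop, 1) does not rise → not permitted
/frjo.bmjid/ — violates constraint (ii): syllable 2 coda contains /d/ → not permitted
/fmad.dfma/ — violates constraint (ii): syllable 1 coda contains /d/ → not permitted
/fmlo/ — σ1 onset /fml/ (2→3→4 rises), coda /∅/ ok → permitted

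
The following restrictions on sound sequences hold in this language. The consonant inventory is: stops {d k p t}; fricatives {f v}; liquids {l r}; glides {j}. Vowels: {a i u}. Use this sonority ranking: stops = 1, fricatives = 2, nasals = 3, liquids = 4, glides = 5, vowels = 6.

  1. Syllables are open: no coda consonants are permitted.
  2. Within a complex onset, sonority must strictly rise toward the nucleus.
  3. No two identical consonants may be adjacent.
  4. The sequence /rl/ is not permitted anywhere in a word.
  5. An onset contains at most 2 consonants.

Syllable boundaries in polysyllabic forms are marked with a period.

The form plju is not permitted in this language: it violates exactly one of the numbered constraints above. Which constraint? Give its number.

5

plju: syllable 1 onset /plj/ has 3 consonants (> 2).
This is a violation of constraint 5: "An onset contains at most 2 consonants."
The remaining constraints (1, 2, 3, 4) are satisfied.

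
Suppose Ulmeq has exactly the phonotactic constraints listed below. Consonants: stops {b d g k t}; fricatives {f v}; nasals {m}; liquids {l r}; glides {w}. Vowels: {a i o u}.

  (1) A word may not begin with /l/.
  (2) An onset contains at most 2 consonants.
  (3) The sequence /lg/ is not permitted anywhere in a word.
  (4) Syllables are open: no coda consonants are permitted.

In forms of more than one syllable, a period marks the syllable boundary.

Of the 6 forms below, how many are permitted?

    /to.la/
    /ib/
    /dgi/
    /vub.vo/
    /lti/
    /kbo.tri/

3

/to.la/ — σ1 onset /t/, coda /∅/ ok; σ2 onset /l/, coda /∅/ ok → permitted
/ib/ — violates constraint 4: syllable 1 coda /b/ has 1 consonant (> 0) → not permitted
/dgi/ — σ1 onset /dg/ (2C), coda /∅/ ok → permitted
/vub.vo/ — violates constraint 4: syllable 1 coda /b/ has 1 consonant (> 0) → not permitted
/lti/ — violates constraint 1: word begins with /l/ → not permitted
/kbo.tri/ — σ1 onset /kb/ (2C), coda /∅/ ok; σ2 onset /tr/ (2C), coda /∅/ ok → permitted
Permitted: /to.la/, /dgi/, /kbo.tri/ → 3.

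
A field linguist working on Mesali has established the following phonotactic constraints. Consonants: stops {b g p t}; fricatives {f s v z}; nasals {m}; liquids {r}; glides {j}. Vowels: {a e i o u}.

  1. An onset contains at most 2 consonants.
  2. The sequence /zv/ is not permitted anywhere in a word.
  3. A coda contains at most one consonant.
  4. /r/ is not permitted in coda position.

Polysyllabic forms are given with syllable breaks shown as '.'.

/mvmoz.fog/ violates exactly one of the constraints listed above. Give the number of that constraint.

1

/mvmoz.fog/: syllable 1 onset /mvm/ has 3 consonants (> 2).
This is a violation of constraint 1: "An onset contains at most 2 consonants."
The remaining constraints (2, 3, 4) are satisfied.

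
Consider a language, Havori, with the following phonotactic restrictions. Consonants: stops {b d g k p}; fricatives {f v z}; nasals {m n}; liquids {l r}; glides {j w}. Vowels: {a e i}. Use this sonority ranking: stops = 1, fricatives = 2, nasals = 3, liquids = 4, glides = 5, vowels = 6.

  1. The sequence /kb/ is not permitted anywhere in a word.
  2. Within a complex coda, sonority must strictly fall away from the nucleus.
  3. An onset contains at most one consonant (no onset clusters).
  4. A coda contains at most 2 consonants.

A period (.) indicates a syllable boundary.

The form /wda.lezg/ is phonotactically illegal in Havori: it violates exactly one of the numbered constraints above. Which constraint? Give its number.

/wda.lezg/: syllable 1 onset /wd/ has 2 consonants (> 1).
This is a violation of constraint 3: "An onset contains at most one consonant (no onset clusters)."
The remaining constraints (1, 2, 4) are satisfied.

3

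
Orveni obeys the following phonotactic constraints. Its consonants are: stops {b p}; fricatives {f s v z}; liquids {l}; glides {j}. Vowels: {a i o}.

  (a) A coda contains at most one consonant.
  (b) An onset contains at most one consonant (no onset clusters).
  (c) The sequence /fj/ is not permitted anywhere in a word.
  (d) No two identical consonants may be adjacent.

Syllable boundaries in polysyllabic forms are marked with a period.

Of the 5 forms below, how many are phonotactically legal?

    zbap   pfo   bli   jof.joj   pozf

0

zbap — violates constraint (b): syllable 1 onset /zb/ has 2 consonants (> 1) → phonotactically illegal
pfo — violates constraint (b): syllable 1 onset /pf/ has 2 consonants (> 1) → phonotactically illegal
bli — violates constraint (b): syllable 1 onset /bl/ has 2 consonants (> 1) → phonotactically illegal
jof.joj — violates constraint (c): contains banned sequence /fj/ → phonotactically illegal
pozf — violates constraint (a): syllable 1 coda /zf/ has 2 consonants (> 1) → phonotactically illegal
No form is phonotactically legal → 0.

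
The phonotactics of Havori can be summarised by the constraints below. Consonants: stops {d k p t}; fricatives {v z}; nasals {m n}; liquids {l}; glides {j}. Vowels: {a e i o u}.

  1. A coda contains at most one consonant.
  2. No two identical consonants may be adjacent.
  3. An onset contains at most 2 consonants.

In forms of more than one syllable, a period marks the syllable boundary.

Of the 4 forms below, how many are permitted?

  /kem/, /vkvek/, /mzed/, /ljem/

3

/kem/ — σ1 onset /k/, coda /m/ ok → permitted
/vkvek/ — violates constraint 3: syllable 1 onset /vkv/ has 3 consonants (> 2) → not permitted
/mzed/ — σ1 onset /mz/ (2C), coda /d/ ok → permitted
/ljem/ — σ1 onset /lj/ (2C), coda /m/ ok → permitted
Permitted: /kem/, /mzed/, /ljem/ → 3.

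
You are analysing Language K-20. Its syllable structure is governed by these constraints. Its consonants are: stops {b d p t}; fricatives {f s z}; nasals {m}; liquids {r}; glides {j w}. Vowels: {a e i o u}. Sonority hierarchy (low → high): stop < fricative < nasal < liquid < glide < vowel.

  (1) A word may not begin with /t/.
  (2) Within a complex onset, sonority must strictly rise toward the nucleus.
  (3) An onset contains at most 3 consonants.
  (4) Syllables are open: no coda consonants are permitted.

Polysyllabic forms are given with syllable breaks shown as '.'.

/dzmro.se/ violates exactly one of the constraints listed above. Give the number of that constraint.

3

/dzmro.se/: syllable 1 onset /dzmr/ has 4 consonants (> 3).
This is a violation of constraint 3: "An onset contains at most 3 consonants."
The remaining constraints (1, 2, 4) are satisfied.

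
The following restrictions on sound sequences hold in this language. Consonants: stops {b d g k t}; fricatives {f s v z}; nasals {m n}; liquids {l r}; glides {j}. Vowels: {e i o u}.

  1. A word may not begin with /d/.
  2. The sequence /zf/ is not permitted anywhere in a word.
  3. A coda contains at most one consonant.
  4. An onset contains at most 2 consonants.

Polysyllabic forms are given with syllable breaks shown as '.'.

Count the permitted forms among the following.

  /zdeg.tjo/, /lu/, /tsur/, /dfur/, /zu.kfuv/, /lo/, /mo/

/zdeg.tjo/ — σ1 onset /zd/ (2C), coda /g/ ok; σ2 onset /tj/ (2C), coda /∅/ ok → permitted
/lu/ — σ1 onset /l/, coda /∅/ ok → permitted
/tsur/ — σ1 onset /ts/ (2C), coda /r/ ok → permitted
/dfur/ — violates constraint 1: word begins with /d/ → not permitted
/zu.kfuv/ — σ1 onset /z/, coda /∅/ ok; σ2 onset /kf/ (2C), coda /v/ ok → permitted
/lo/ — σ1 onset /l/, coda /∅/ ok → permitted
/mo/ — σ1 onset /m/, coda /∅/ ok → permitted
Permitted: /zdeg.tjo/, /lu/, /tsur/, /zu.kfuv/, /lo/, /mo/ → 6.

6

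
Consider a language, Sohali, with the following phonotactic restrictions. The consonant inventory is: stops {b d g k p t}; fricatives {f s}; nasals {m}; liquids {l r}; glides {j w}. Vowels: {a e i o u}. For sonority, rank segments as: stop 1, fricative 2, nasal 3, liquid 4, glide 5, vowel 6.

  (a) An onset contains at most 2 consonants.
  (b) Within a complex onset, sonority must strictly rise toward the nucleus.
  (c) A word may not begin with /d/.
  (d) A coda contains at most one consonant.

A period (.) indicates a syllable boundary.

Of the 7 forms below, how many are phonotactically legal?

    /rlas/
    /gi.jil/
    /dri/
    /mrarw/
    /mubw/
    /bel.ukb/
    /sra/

2

/rlas/ — violates constraint (b): syllable 1 onset /rl/: /r/ (liquid, 4) → /l/ (liquid, 4) does not rise → phonotactically illegal
/gi.jil/ — σ1 onset /g/, coda /∅/ ok; σ2 onset /j/, coda /l/ ok → phonotactically legal
/dri/ — violates constraint (c): word begins with /d/ → phonotactically illegal
/mrarw/ — violates constraint (d): syllable 1 coda /rw/ has 2 consonants (> 1) → phonotactically illegal
/mubw/ — violates constraint (d): syllable 1 coda /bw/ has 2 consonants (> 1) → phonotactically illegal
/bel.ukb/ — violates constraint (d): syllable 2 coda /kb/ has 2 consonants (> 1) → phonotactically illegal
/sra/ — σ1 onset /sr/ (2→4 rises), coda /∅/ ok → phonotactically legal
Phonotactically legal: /gi.jil/, /sra/ → 2.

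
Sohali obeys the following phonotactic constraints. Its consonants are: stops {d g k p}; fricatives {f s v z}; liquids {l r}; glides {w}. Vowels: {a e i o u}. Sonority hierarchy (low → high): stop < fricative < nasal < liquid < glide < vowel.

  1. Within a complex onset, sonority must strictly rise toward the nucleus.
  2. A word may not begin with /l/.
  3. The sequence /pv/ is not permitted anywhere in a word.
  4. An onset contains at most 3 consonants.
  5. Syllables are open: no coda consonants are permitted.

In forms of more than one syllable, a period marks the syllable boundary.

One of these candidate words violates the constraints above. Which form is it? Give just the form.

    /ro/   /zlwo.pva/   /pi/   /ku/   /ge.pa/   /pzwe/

/zlwo.pva/

/ro/ — σ1 onset /r/, coda /∅/ ok → well-formed
/zlwo.pva/ — violates constraint 3: contains banned sequence /pv/ → ill-formed
/pi/ — σ1 onset /p/, coda /∅/ ok → well-formed
/ku/ — σ1 onset /k/, coda /∅/ ok → well-formed
/ge.pa/ — σ1 onset /g/, coda /∅/ ok; σ2 onset /p/, coda /∅/ ok → well-formed
/pzwe/ — σ1 onset /pzw/ (1→2→5 rises), coda /∅/ ok → well-formed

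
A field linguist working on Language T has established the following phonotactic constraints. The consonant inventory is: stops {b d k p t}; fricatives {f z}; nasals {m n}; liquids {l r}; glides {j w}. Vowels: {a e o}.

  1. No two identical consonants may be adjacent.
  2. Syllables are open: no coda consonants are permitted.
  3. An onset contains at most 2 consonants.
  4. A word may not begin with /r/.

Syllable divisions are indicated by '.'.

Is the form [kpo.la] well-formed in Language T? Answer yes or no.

[kpo.la] — σ1 onset /kp/ (2C), coda /∅/ ok; σ2 onset /l/, coda /∅/ ok → well-formed

yes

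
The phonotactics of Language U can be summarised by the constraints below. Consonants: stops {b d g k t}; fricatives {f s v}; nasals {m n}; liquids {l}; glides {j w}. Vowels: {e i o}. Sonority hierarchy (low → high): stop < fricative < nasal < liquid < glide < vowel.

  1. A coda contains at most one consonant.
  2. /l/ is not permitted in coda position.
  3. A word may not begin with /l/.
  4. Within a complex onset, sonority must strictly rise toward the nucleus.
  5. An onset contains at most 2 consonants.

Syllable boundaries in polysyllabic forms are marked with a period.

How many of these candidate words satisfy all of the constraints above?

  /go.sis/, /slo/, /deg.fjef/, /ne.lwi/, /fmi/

/go.sis/ — σ1 onset /g/, coda /∅/ ok; σ2 onset /s/, coda /s/ ok → permitted
/slo/ — σ1 onset /sl/ (2→4 rises), coda /∅/ ok → permitted
/deg.fjef/ — σ1 onset /d/, coda /g/ ok; σ2 onset /fj/ (2→5 rises), coda /f/ ok → permitted
/ne.lwi/ — σ1 onset /n/, coda /∅/ ok; σ2 onset /lw/ (4→5 rises), coda /∅/ ok → permitted
/fmi/ — σ1 onset /fm/ (2→3 rises), coda /∅/ ok → permitted
Permitted: /go.sis/, /slo/, /deg.fjef/, /ne.lwi/, /fmi/ → 5.

5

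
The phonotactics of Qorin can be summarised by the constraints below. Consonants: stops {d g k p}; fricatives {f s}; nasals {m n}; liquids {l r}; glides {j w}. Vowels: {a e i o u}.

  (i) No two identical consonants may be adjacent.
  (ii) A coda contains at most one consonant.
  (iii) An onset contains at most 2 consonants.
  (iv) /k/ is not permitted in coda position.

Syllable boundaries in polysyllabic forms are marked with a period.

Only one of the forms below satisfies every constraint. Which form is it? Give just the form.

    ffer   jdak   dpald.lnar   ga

ffer — violates constraint (i): adjacent identical consonants /ff/ → not permitted
jdak — violates constraint (iv): syllable 1 coda contains /k/ → not permitted
dpald.lnar — violates constraint (ii): syllable 1 coda /ld/ has 2 consonants (> 1) → not permitted
ga — σ1 onset /g/, coda /∅/ ok → permitted

ga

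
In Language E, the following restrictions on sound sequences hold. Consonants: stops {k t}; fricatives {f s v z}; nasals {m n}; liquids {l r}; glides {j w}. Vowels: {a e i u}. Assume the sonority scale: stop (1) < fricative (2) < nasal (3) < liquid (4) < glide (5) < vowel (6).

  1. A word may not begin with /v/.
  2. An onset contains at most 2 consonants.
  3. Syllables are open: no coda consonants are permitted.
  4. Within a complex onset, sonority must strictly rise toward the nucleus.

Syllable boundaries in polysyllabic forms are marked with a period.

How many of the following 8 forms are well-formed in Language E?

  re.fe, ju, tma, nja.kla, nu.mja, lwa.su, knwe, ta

7

re.fe — σ1 onset /r/, coda /∅/ ok; σ2 onset /f/, coda /∅/ ok → well-formed
ju — σ1 onset /j/, coda /∅/ ok → well-formed
tma — σ1 onset /tm/ (1→3 rises), coda /∅/ ok → well-formed
nja.kla — σ1 onset /nj/ (3→5 rises), coda /∅/ ok; σ2 onset /kl/ (1→4 rises), coda /∅/ ok → well-formed
nu.mja — σ1 onset /n/, coda /∅/ ok; σ2 onset /mj/ (3→5 rises), coda /∅/ ok → well-formed
lwa.su — σ1 onset /lw/ (4→5 rises), coda /∅/ ok; σ2 onset /s/, coda /∅/ ok → well-formed
knwe — violates constraint 2: syllable 1 onset /knw/ has 3 consonants (> 2) → ill-formed
ta — σ1 onset /t/, coda /∅/ ok → well-formed
Well-formed: re.fe, ju, tma, nja.kla, nu.mja, lwa.su, ta → 7.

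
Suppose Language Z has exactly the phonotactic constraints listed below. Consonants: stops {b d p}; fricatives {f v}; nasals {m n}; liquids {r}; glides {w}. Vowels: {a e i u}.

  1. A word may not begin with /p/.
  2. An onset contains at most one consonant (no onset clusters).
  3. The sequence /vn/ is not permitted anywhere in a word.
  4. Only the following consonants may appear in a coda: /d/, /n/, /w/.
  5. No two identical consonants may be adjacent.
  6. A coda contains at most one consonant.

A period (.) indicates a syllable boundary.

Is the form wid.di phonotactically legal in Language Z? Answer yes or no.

no

wid.di — violates constraint 5: adjacent identical consonants /dd/ → phonotactically illegal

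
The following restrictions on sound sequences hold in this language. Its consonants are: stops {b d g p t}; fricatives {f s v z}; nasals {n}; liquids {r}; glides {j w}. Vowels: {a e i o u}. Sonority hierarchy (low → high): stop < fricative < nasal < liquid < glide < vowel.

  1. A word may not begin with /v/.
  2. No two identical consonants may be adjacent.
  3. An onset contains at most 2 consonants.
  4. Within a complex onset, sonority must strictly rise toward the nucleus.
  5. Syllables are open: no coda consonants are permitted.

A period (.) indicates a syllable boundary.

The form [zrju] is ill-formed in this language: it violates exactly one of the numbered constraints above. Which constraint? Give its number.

3

[zrju]: syllable 1 onset /zrj/ has 3 consonants (> 2).
This is a violation of constraint 3: "An onset contains at most 2 consonants."
The remaining constraints (1, 2, 4, 5) are satisfied.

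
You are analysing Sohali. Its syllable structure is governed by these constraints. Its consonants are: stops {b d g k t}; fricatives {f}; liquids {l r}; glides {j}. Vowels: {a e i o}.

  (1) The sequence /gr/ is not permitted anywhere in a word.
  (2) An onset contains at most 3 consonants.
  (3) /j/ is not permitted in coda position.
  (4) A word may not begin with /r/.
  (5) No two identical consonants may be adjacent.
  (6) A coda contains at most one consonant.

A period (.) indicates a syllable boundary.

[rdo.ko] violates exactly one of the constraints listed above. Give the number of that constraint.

4

[rdo.ko]: word begins with /r/.
This is a violation of constraint 4: "A word may not begin with /r/."
The remaining constraints (1, 2, 3, 5, 6) are satisfied.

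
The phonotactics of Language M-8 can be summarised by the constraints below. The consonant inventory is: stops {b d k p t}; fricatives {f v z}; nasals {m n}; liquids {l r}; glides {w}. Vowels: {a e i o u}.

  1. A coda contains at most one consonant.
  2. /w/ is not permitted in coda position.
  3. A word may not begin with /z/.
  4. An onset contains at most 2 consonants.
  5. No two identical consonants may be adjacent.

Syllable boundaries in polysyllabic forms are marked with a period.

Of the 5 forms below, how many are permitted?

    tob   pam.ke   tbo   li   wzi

5

tob — σ1 onset /t/, coda /b/ ok → permitted
pam.ke — σ1 onset /p/, coda /m/ ok; σ2 onset /k/, coda /∅/ ok → permitted
tbo — σ1 onset /tb/ (2C), coda /∅/ ok → permitted
li — σ1 onset /l/, coda /∅/ ok → permitted
wzi — σ1 onset /wz/ (2C), coda /∅/ ok → permitted
Permitted: tob, pam.ke, tbo, li, wzi → 5.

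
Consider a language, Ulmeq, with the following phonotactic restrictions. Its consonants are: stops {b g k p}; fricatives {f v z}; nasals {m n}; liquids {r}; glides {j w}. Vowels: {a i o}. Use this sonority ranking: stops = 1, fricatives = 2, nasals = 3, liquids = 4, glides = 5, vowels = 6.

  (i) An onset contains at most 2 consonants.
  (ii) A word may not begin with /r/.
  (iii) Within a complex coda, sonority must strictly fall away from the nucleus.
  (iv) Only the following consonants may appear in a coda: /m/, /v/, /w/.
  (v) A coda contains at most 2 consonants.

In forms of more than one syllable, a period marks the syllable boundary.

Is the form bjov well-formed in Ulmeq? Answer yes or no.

bjov — σ1 onset /bj/ (2C), coda /v/ ok → well-formed

yes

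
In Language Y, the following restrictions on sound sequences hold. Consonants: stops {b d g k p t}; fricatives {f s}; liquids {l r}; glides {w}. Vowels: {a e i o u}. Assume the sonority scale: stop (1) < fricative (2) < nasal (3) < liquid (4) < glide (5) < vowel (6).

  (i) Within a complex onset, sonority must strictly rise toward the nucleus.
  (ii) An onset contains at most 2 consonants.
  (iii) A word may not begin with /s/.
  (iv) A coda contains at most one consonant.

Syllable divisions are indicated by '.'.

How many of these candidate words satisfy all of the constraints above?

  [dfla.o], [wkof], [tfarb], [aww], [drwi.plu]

[dfla.o] — violates constraint (ii): syllable 1 onset /dfl/ has 3 consonants (> 2) → ill-formed
[wkof] — violates constraint (i): syllable 1 onset /wk/: /w/ (glide, 5) → /k/ (stop, 1) does not rise → ill-formed
[tfarb] — violates constraint (iv): syllable 1 coda /rb/ has 2 consonants (> 1) → ill-formed
[aww] — violates constraint (iv): syllable 1 coda /ww/ has 2 consonants (> 1) → ill-formed
[drwi.plu] — violates constraint (ii): syllable 1 onset /drw/ has 3 consonants (> 2) → ill-formed
No form is well-formed → 0.

0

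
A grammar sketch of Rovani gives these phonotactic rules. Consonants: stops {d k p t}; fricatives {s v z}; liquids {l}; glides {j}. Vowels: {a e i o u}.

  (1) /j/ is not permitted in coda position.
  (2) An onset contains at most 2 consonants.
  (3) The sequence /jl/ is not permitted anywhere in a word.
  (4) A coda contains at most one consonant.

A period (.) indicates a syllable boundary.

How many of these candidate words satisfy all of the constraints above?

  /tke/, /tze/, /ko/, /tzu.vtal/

/tke/ — σ1 onset /tk/ (2C), coda /∅/ ok → phonotactically legal
/tze/ — σ1 onset /tz/ (2C), coda /∅/ ok → phonotactically legal
/ko/ — σ1 onset /k/, coda /∅/ ok → phonotactically legal
/tzu.vtal/ — σ1 onset /tz/ (2C), coda /∅/ ok; σ2 onset /vt/ (2C), coda /l/ ok → phonotactically legal
Phonotactically legal: /tke/, /tze/, /ko/, /tzu.vtal/ → 4.

4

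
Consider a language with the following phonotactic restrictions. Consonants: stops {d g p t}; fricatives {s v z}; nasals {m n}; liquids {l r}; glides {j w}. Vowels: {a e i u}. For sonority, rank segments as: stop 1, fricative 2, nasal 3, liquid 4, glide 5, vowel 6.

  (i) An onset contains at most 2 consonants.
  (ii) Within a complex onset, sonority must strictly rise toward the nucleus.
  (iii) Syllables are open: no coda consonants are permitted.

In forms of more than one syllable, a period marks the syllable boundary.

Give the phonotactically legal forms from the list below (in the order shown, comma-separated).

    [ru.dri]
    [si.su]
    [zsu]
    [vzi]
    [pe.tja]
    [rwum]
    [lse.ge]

[ru.dri], [si.su], [pe.tja]

[ru.dri] — σ1 onset /r/, coda /∅/ ok; σ2 onset /dr/ (1→4 rises), coda /∅/ ok → phonotactically legal
[si.su] — σ1 onset /s/, coda /∅/ ok; σ2 onset /s/, coda /∅/ ok → phonotactically legal
[zsu] — violates constraint (ii): syllable 1 onset /zs/: /z/ (fricative, 2) → /s/ (fricative, 2) does not rise → phonotactically illegal
[vzi] — violates constraint (ii): syllable 1 onset /vz/: /v/ (fricative, 2) → /z/ (fricative, 2) does not rise → phonotactically illegal
[pe.tja] — σ1 onset /p/, coda /∅/ ok; σ2 onset /tj/ (1→5 rises), coda /∅/ ok → phonotactically legal
[rwum] — violates constraint (iii): syllable 1 coda /m/ has 1 consonant (> 0) → phonotactically illegal
[lse.ge] — violates constraint (ii): syllable 1 onset /ls/: /l/ (liquid, 4) → /s/ (fricative, 2) does not rise → phonotactically illegal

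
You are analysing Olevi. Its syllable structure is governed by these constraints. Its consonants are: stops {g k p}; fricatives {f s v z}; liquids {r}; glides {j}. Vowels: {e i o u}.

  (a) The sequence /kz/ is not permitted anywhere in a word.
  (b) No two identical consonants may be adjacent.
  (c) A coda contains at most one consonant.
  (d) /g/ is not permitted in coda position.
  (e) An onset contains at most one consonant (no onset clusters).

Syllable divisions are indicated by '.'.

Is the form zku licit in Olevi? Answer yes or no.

zku — violates constraint (e): syllable 1 onset /zk/ has 2 consonants (> 1) → illicit

no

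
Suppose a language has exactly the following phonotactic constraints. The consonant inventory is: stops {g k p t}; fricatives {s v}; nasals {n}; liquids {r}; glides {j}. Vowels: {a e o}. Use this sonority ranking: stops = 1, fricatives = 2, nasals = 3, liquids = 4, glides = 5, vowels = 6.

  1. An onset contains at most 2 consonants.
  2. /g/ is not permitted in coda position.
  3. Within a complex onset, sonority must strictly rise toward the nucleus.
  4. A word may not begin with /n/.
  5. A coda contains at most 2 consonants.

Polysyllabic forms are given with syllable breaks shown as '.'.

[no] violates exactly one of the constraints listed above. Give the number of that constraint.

4

[no]: word begins with /n/.
This is a violation of constraint 4: "A word may not begin with /n/."
The remaining constraints (1, 2, 3, 5) are satisfied.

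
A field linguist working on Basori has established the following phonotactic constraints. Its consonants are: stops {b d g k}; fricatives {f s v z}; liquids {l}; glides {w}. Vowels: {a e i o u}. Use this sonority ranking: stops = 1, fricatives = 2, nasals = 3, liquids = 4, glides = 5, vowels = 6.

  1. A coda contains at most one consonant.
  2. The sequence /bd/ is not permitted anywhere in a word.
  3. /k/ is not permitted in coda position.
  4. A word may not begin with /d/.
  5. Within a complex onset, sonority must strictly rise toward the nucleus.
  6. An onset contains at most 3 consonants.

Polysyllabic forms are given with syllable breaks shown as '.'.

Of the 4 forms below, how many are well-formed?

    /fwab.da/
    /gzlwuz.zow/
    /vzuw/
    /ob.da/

/fwab.da/ — violates constraint 2: contains banned sequence /bd/ → ill-formed
/gzlwuz.zow/ — violates constraint 6: syllable 1 onset /gzlw/ has 4 consonants (> 3) → ill-formed
/vzuw/ — violates constraint 5: syllable 1 onset /vz/: /v/ (fricative, 2) → /z/ (fricative, 2) does not rise → ill-formed
/ob.da/ — violates constraint 2: contains banned sequence /bd/ → ill-formed
No form is well-formed → 0.

0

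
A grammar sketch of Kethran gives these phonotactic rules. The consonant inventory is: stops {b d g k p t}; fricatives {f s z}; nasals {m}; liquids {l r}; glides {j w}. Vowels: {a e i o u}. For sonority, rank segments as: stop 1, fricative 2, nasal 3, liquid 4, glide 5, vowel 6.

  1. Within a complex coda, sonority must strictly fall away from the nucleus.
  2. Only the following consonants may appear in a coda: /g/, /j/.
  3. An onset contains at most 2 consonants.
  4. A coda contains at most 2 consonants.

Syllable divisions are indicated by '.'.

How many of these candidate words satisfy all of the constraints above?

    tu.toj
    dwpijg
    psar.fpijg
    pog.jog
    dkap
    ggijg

3

tu.toj — σ1 onset /t/, coda /∅/ ok; σ2 onset /t/, coda /j/ ok → permitted
dwpijg — violates constraint 3: syllable 1 onset /dwp/ has 3 consonants (> 2) → not permitted
psar.fpijg — violates constraint 2: syllable 1 coda contains /r/, which is not a licensed coda consonant → not permitted
pog.jog — σ1 onset /p/, coda /g/ ok; σ2 onset /j/, coda /g/ ok → permitted
dkap — violates constraint 2: syllable 1 coda contains /p/, which is not a licensed coda consonant → not permitted
ggijg — σ1 onset /gg/ (2C), coda /jg/ (5→1 falls) ok → permitted
Permitted: tu.toj, pog.jog, ggijg → 3.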